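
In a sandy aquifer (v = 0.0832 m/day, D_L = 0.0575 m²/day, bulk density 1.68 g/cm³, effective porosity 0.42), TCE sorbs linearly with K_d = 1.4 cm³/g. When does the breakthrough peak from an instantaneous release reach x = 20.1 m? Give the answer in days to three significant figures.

1540 days

Retardation factor R = 1 + ρ_b·K_d/n = 1 + 1.68 × 1.4/0.42 = 6.600.
Sorption retards both mechanisms: v_R = v/R = 0.01261 m/day, D_R = D/R = 0.008712 m²/day.
Peak time from v_R²t² + 2D_R t − x² = 0: t = (√(D_R² + v_R²x²) − D_R)/v_R².
√(D_R² + v_R²x²) = √(0.008712² + 0.01261² × 20.1²) = 0.2536; v_R² = 0.0001590.
t = (0.2536 − 0.008712)/0.0001590 = 1540 days.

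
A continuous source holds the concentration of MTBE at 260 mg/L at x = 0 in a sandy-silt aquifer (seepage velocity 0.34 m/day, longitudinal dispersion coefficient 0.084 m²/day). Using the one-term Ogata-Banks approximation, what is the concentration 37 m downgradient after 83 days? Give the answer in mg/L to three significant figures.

2.43 mg/L

For a continuous step input, C/C₀ ≈ ½·erfc((x−vt)/(2√(Dt))).
vt = 0.34 × 83 = 28.22 m and 2√(Dt) = 2√(0.084 × 83) = 5.281 m.
Argument (x−vt)/(2√(Dt)) = (37 − 28.22)/5.281 = 1.663; ½·erfc(1.663) = 0.009340.
C = 260 × 0.009340 = 2.43 mg/L.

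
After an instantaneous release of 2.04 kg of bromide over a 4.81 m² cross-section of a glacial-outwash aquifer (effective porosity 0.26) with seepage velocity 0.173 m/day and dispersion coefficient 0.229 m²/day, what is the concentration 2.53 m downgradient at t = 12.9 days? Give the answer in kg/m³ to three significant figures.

For an instantaneous plane source, C(x,t) = M/(n_e·A·√(4πDt)) · exp(−(x−vt)²/(4Dt)), with n_e·A the pore (flow) area.
Plume center vt = 0.173 × 12.9 = 2.2317 m, so the well at 2.53 m is 0.2983 m downgradient of the peak.
√(4πDt) = 6.093 m, giving peak height M/(n_e·A·√(4πDt)) = 2.04/(0.26 × 4.81 × 6.093) = 0.2677 kg/m³.
(x−vt)²/(4Dt) = (0.2983)²/(4 × 0.229 × 12.9) = 0.007530; exp(−0.007530) = 0.9925.
C = 0.2677 × 0.9925 = 0.266 kg/m³.

0.266 kg/m³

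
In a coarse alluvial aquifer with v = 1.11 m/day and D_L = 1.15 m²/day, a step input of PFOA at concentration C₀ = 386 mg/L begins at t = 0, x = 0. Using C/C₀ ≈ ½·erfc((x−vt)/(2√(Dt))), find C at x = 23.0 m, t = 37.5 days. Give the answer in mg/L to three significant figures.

377 mg/L

For a continuous step input, C/C₀ ≈ ½·erfc((x−vt)/(2√(Dt))).
vt = 1.11 × 37.5 = 41.625 m and 2√(Dt) = 2√(1.15 × 37.5) = 13.13 m.
Argument (x−vt)/(2√(Dt)) = (23.0 − 41.625)/13.13 = -1.419; ½·erfc(-1.419) = 0.9776.
C = 386 × 0.9776 = 377 mg/L.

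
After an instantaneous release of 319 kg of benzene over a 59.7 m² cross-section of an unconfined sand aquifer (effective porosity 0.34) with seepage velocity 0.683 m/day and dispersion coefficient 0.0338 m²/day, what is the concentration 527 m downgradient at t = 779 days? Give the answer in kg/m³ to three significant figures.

0.678 kg/m³

For an instantaneous plane source, C(x,t) = M/(n_e·A·√(4πDt)) · exp(−(x−vt)²/(4Dt)), with n_e·A the pore (flow) area.
Plume center vt = 0.683 × 779 = 532.057 m, so the well at 527 m is 5.057 m upgradient of the peak.
√(4πDt) = 18.19 m, giving peak height M/(n_e·A·√(4πDt)) = 319/(0.34 × 59.7 × 18.19) = 0.8640 kg/m³.
(x−vt)²/(4Dt) = (-5.057)²/(4 × 0.0338 × 779) = 0.2428; exp(−0.2428) = 0.7844.
C = 0.8640 × 0.7844 = 0.678 kg/m³.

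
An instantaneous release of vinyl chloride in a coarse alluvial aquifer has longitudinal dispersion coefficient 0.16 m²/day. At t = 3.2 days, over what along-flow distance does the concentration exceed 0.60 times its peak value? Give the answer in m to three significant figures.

The plume is Gaussian with σ = √(2Dt) = √(2 × 0.16 × 3.2) = 1.012 m.
C/C_peak = exp(−Δx²/(2σ²)) = 0.60 ⇒ Δx = σ·√(−2 ln 0.60) = 1.012 × 1.011 = 1.023 m.
Width = 2Δx = 2.05 m.

2.05 m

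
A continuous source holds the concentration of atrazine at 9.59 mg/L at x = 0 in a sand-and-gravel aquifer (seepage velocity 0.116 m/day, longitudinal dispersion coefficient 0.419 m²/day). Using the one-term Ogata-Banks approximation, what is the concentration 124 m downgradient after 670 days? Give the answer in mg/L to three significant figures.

0.244 mg/L

For a continuous step input, C/C₀ ≈ ½·erfc((x−vt)/(2√(Dt))).
vt = 0.116 × 670 = 77.72 m and 2√(Dt) = 2√(0.419 × 670) = 33.51 m.
Argument (x−vt)/(2√(Dt)) = (124 − 77.72)/33.51 = 1.381; ½·erfc(1.381) = 0.02541.
C = 9.59 × 0.02541 = 0.244 mg/L.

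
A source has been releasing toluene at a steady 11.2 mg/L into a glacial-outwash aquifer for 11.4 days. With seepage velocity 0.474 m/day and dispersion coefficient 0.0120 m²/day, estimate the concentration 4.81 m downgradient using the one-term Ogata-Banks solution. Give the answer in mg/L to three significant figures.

9.76 mg/L

For a continuous step input, C/C₀ ≈ ½·erfc((x−vt)/(2√(Dt))).
vt = 0.474 × 11.4 = 5.4036 m and 2√(Dt) = 2√(0.0120 × 11.4) = 0.7397 m.
Argument (x−vt)/(2√(Dt)) = (4.81 − 5.4036)/0.7397 = -0.8025; ½·erfc(-0.8025) = 0.8718.
C = 11.2 × 0.8718 = 9.76 mg/L.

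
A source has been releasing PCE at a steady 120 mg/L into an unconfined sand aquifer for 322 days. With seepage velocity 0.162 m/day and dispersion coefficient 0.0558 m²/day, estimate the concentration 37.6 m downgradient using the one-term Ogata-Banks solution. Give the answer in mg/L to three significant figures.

119 mg/L

For a continuous step input, C/C₀ ≈ ½·erfc((x−vt)/(2√(Dt))).
vt = 0.162 × 322 = 52.164 m and 2√(Dt) = 2√(0.0558 × 322) = 8.478 m.
Argument (x−vt)/(2√(Dt)) = (37.6 − 52.164)/8.478 = -1.718; ½·erfc(-1.718) = 0.9924.
C = 120 × 0.9924 = 119 mg/L.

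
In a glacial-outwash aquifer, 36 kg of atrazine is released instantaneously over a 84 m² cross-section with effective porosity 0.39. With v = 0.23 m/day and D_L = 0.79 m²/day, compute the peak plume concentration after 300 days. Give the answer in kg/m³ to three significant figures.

The peak of an instantaneous 1D plume sits at x = vt; there the Gaussian factor is 1 and C_max = M/(n_e·A·√(4πDt)), where n_e·A is the pore area the mass is dissolved in.
√(4πDt) = √(4π × 0.79 × 300) = 54.57 m, so C_max = 36/(0.39 × 84 × 54.57) = 0.0201 kg/m³.

0.0201 kg/m³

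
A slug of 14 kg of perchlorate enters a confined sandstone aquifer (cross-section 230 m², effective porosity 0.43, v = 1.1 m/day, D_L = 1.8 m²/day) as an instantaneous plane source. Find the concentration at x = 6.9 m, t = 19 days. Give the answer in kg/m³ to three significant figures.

For an instantaneous plane source, C(x,t) = M/(n_e·A·√(4πDt)) · exp(−(x−vt)²/(4Dt)), with n_e·A the pore (flow) area.
Plume center vt = 1.1 × 19 = 20.9 m, so the well at 6.9 m is 14 m upgradient of the peak.
√(4πDt) = 20.73 m, giving peak height M/(n_e·A·√(4πDt)) = 14/(0.43 × 230 × 20.73) = 0.006829 kg/m³.
(x−vt)²/(4Dt) = (-14)²/(4 × 1.8 × 19) = 1.433; exp(−1.433) = 0.2386.
C = 0.006829 × 0.2386 = 0.00163 kg/m³.

0.00163 kg/m³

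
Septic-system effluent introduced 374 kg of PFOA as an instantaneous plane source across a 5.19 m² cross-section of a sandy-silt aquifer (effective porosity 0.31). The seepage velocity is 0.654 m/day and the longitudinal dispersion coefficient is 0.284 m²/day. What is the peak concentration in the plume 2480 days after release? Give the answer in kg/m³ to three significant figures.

The peak of an instantaneous 1D plume sits at x = vt; there the Gaussian factor is 1 and C_max = M/(n_e·A·√(4πDt)), where n_e·A is the pore area the mass is dissolved in.
√(4πDt) = √(4π × 0.284 × 2480) = 94.08 m, so C_max = 374/(0.31 × 5.19 × 94.08) = 2.47 kg/m³.

2.47 kg/m³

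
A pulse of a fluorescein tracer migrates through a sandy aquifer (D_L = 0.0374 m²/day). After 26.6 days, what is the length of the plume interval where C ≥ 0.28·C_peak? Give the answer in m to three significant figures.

4.50 m

The plume is Gaussian with σ = √(2Dt) = √(2 × 0.0374 × 26.6) = 1.411 m.
C/C_peak = exp(−Δx²/(2σ²)) = 0.28 ⇒ Δx = σ·√(−2 ln 0.28) = 1.411 × 1.596 = 2.252 m.
Width = 2Δx = 4.50 m.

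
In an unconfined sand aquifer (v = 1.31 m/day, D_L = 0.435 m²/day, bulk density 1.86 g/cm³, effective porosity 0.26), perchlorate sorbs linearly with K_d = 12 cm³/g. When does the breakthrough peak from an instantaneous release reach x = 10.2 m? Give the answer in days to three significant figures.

655 days

Retardation factor R = 1 + ρ_b·K_d/n = 1 + 1.86 × 12/0.26 = 86.85.
Sorption retards both mechanisms: v_R = v/R = 0.01508 m/day, D_R = D/R = 0.005009 m²/day.
Peak time from v_R²t² + 2D_R t − x² = 0: t = (√(D_R² + v_R²x²) − D_R)/v_R².
√(D_R² + v_R²x²) = √(0.005009² + 0.01508² × 10.2²) = 0.1539; v_R² = 0.0002274.
t = (0.1539 − 0.005009)/0.0002274 = 655 days.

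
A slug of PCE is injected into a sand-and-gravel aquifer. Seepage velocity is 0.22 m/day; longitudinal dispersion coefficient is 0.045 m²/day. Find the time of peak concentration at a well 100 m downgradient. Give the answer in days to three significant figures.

For the 1D instantaneous-source solution, setting ∂C/∂t = 0 at fixed x gives v²t² + 2Dt − x² = 0, so t = (√(D² + v²x²) − D)/v².
√(D² + v²x²) = √(0.045² + 0.22² × 100²) = 22.00; v² = 0.0484.
t = (22.00 − 0.045)/0.0484 = 454 days (vs. the pure-advection estimate x/v = 455 d).

454 days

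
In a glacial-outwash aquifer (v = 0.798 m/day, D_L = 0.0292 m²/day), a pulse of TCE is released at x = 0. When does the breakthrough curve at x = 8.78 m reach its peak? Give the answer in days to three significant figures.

11.0 days

For the 1D instantaneous-source solution, setting ∂C/∂t = 0 at fixed x gives v²t² + 2Dt − x² = 0, so t = (√(D² + v²x²) − D)/v².
√(D² + v²x²) = √(0.0292² + 0.798² × 8.78²) = 7.007; v² = 0.636804.
t = (7.007 − 0.0292)/0.636804 = 11.0 days (vs. the pure-advection estimate x/v = 11.0 d).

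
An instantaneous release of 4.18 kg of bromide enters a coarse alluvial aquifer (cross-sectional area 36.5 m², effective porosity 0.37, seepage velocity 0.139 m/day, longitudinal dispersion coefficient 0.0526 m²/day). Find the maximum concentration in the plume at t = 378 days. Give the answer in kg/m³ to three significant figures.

0.0196 kg/m³

The peak of an instantaneous 1D plume sits at x = vt; there the Gaussian factor is 1 and C_max = M/(n_e·A·√(4πDt)), where n_e·A is the pore area the mass is dissolved in.
√(4πDt) = √(4π × 0.0526 × 378) = 15.81 m, so C_max = 4.18/(0.37 × 36.5 × 15.81) = 0.0196 kg/m³.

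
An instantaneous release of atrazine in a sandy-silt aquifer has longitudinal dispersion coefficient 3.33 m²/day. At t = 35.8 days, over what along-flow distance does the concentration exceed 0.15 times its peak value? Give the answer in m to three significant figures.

60.2 m

The plume is Gaussian with σ = √(2Dt) = √(2 × 3.33 × 35.8) = 15.44 m.
C/C_peak = exp(−Δx²/(2σ²)) = 0.15 ⇒ Δx = σ·√(−2 ln 0.15) = 15.44 × 1.948 = 30.08 m.
Width = 2Δx = 60.2 m.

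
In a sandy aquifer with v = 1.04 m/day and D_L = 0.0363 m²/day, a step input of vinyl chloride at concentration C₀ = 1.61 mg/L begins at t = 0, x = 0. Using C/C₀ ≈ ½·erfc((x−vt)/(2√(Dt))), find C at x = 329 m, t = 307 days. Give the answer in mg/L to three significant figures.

0.0318 mg/L

For a continuous step input, C/C₀ ≈ ½·erfc((x−vt)/(2√(Dt))).
vt = 1.04 × 307 = 319.28 m and 2√(Dt) = 2√(0.0363 × 307) = 6.677 m.
Argument (x−vt)/(2√(Dt)) = (329 − 319.28)/6.677 = 1.456; ½·erfc(1.456) = 0.01974.
C = 1.61 × 0.01974 = 0.0318 mg/L.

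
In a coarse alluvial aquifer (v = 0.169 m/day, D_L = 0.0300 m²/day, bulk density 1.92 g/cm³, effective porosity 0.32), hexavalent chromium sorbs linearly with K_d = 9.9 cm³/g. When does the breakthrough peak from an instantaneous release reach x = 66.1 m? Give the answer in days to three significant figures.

Retardation factor R = 1 + ρ_b·K_d/n = 1 + 1.92 × 9.9/0.32 = 60.40.
Sorption retards both mechanisms: v_R = v/R = 0.002798 m/day, D_R = D/R = 0.0004967 m²/day.
Peak time from v_R²t² + 2D_R t − x² = 0: t = (√(D_R² + v_R²x²) − D_R)/v_R².
√(D_R² + v_R²x²) = √(0.0004967² + 0.002798² × 66.1²) = 0.1849; v_R² = 7.829e-06.
t = (0.1849 − 0.0004967)/7.829e-06 = 23600 days.

23600 days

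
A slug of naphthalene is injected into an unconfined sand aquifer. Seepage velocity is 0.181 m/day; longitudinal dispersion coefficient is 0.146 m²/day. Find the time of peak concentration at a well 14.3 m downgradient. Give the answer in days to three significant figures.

For the 1D instantaneous-source solution, setting ∂C/∂t = 0 at fixed x gives v²t² + 2Dt − x² = 0, so t = (√(D² + v²x²) − D)/v².
√(D² + v²x²) = √(0.146² + 0.181² × 14.3²) = 2.592; v² = 0.032761.
t = (2.592 − 0.146)/0.032761 = 74.7 days (vs. the pure-advection estimate x/v = 79.0 d).

74.7 days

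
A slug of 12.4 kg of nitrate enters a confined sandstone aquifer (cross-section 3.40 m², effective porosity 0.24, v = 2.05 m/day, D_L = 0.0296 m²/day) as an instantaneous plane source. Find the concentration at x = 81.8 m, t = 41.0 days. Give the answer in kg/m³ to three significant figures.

For an instantaneous plane source, C(x,t) = M/(n_e·A·√(4πDt)) · exp(−(x−vt)²/(4Dt)), with n_e·A the pore (flow) area.
Plume center vt = 2.05 × 41.0 = 84.05 m, so the well at 81.8 m is 2.25 m upgradient of the peak.
√(4πDt) = 3.905 m, giving peak height M/(n_e·A·√(4πDt)) = 12.4/(0.24 × 3.40 × 3.905) = 3.891 kg/m³.
(x−vt)²/(4Dt) = (-2.25)²/(4 × 0.0296 × 41.0) = 1.043; exp(−1.043) = 0.3524.
C = 3.891 × 0.3524 = 1.37 kg/m³.

1.37 kg/m³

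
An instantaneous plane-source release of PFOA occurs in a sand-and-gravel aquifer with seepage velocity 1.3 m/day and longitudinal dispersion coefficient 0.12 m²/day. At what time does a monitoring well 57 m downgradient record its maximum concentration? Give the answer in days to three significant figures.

43.8 days

For the 1D instantaneous-source solution, setting ∂C/∂t = 0 at fixed x gives v²t² + 2Dt − x² = 0, so t = (√(D² + v²x²) − D)/v².
√(D² + v²x²) = √(0.12² + 1.3² × 57²) = 74.10; v² = 1.69.
t = (74.10 − 0.12)/1.69 = 43.8 days (vs. the pure-advection estimate x/v = 43.8 d).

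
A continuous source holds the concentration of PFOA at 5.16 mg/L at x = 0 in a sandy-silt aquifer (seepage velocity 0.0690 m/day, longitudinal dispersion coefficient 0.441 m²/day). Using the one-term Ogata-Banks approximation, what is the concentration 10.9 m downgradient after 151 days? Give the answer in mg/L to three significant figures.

For a continuous step input, C/C₀ ≈ ½·erfc((x−vt)/(2√(Dt))).
vt = 0.0690 × 151 = 10.419 m and 2√(Dt) = 2√(0.441 × 151) = 16.32 m.
Argument (x−vt)/(2√(Dt)) = (10.9 − 10.419)/16.32 = 0.02947; ½·erfc(0.02947) = 0.4834.
C = 5.16 × 0.4834 = 2.49 mg/L.

2.49 mg/L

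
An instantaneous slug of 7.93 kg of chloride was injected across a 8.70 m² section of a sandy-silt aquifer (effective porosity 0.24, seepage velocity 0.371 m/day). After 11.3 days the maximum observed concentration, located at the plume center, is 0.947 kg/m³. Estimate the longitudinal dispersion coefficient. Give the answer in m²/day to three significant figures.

At the plume center C_max = M/(n_e·A·√(4πDt)), so D = M²/(4πt·(n_e·A·C_max)²).
n_e·A·C_max = 0.24 × 8.70 × 0.947 = 1.977 kg/m.
D = 7.93²/(4π × 11.3 × 1.977²) = 0.113 m²/day.

0.113 m²/day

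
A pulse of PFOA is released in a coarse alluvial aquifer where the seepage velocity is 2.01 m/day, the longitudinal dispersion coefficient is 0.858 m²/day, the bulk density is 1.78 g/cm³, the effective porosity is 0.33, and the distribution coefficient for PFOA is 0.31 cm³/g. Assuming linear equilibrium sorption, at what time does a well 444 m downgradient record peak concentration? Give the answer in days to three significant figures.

590 days

Retardation factor R = 1 + ρ_b·K_d/n = 1 + 1.78 × 0.31/0.33 = 2.672.
Sorption retards both mechanisms: v_R = v/R = 0.7522 m/day, D_R = D/R = 0.3211 m²/day.
Peak time from v_R²t² + 2D_R t − x² = 0: t = (√(D_R² + v_R²x²) − D_R)/v_R².
√(D_R² + v_R²x²) = √(0.3211² + 0.7522² × 444²) = 334.0; v_R² = 0.5658.
t = (334.0 − 0.3211)/0.5658 = 590 days.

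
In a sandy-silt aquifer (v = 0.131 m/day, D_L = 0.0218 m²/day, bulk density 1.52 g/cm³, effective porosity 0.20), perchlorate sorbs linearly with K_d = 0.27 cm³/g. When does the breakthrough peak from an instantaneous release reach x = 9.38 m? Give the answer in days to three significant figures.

Retardation factor R = 1 + ρ_b·K_d/n = 1 + 1.52 × 0.27/0.20 = 3.052.
Sorption retards both mechanisms: v_R = v/R = 0.04292 m/day, D_R = D/R = 0.007143 m²/day.
Peak time from v_R²t² + 2D_R t − x² = 0: t = (√(D_R² + v_R²x²) − D_R)/v_R².
√(D_R² + v_R²x²) = √(0.007143² + 0.04292² × 9.38²) = 0.4027; v_R² = 0.001842.
t = (0.4027 − 0.007143)/0.001842 = 215 days.

215 days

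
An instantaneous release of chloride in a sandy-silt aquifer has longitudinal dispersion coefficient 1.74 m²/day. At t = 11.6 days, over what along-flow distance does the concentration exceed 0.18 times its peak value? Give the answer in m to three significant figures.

The plume is Gaussian with σ = √(2Dt) = √(2 × 1.74 × 11.6) = 6.354 m.
C/C_peak = exp(−Δx²/(2σ²)) = 0.18 ⇒ Δx = σ·√(−2 ln 0.18) = 6.354 × 1.852 = 11.77 m.
Width = 2Δx = 23.5 m.

23.5 m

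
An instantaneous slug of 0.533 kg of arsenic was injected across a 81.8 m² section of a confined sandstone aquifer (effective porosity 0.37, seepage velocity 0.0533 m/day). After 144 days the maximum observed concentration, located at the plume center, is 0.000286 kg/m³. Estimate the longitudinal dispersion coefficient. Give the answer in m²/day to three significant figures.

At the plume center C_max = M/(n_e·A·√(4πDt)), so D = M²/(4πt·(n_e·A·C_max)²).
n_e·A·C_max = 0.37 × 81.8 × 0.000286 = 0.008656 kg/m.
D = 0.533²/(4π × 144 × 0.008656²) = 2.10 m²/day.

2.10 m²/day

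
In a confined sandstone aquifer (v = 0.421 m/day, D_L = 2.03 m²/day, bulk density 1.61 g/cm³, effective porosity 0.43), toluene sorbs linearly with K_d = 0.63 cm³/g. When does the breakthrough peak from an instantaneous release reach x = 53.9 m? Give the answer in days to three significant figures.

Retardation factor R = 1 + ρ_b·K_d/n = 1 + 1.61 × 0.63/0.43 = 3.359.
Sorption retards both mechanisms: v_R = v/R = 0.1253 m/day, D_R = D/R = 0.6043 m²/day.
Peak time from v_R²t² + 2D_R t − x² = 0: t = (√(D_R² + v_R²x²) − D_R)/v_R².
√(D_R² + v_R²x²) = √(0.6043² + 0.1253² × 53.9²) = 6.781; v_R² = 0.01570.
t = (6.781 − 0.6043)/0.01570 = 393 days.

393 days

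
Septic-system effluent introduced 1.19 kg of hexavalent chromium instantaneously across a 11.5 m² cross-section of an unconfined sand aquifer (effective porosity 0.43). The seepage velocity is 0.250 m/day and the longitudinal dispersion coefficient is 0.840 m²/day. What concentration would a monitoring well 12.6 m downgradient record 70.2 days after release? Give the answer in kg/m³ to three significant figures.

For an instantaneous plane source, C(x,t) = M/(n_e·A·√(4πDt)) · exp(−(x−vt)²/(4Dt)), with n_e·A the pore (flow) area.
Plume center vt = 0.250 × 70.2 = 17.55 m, so the well at 12.6 m is 4.95 m upgradient of the peak.
√(4πDt) = 27.22 m, giving peak height M/(n_e·A·√(4πDt)) = 1.19/(0.43 × 11.5 × 27.22) = 0.008841 kg/m³.
(x−vt)²/(4Dt) = (-4.95)²/(4 × 0.840 × 70.2) = 0.1039; exp(−0.1039) = 0.9013.
C = 0.008841 × 0.9013 = 0.00797 kg/m³.

0.00797 kg/m³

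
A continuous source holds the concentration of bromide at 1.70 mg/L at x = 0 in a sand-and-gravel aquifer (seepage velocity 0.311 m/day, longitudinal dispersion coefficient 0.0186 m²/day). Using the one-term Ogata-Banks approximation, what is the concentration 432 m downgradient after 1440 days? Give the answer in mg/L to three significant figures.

1.67 mg/L

For a continuous step input, C/C₀ ≈ ½·erfc((x−vt)/(2√(Dt))).
vt = 0.311 × 1440 = 447.84 m and 2√(Dt) = 2√(0.0186 × 1440) = 10.35 m.
Argument (x−vt)/(2√(Dt)) = (432 − 447.84)/10.35 = -1.530; ½·erfc(-1.530) = 0.9848.
C = 1.70 × 0.9848 = 1.67 mg/L.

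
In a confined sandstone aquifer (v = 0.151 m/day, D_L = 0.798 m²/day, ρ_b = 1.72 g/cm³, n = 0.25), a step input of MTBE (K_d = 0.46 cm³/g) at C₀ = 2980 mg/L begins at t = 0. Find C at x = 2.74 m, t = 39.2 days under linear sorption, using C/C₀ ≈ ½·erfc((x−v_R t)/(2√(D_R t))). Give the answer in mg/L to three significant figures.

Retardation factor R = 1 + ρ_b·K_d/n = 1 + 1.72 × 0.46/0.25 = 4.165.
Sorption retards both mechanisms: v_R = v/R = 0.03625 m/day, D_R = D/R = 0.1916 m²/day.
v_R·t = 0.03625 × 39.2 = 1.421 m; 2√(D_R t) = 5.481 m; argument = (2.74 − 1.421)/5.481 = 0.2406.
C = C₀ × ½·erfc(0.2406) = 2980 × 0.3668 = 1090 mg/L.

1090 mg/L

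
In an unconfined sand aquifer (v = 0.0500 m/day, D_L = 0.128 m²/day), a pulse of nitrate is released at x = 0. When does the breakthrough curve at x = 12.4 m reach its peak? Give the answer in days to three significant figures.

For the 1D instantaneous-source solution, setting ∂C/∂t = 0 at fixed x gives v²t² + 2Dt − x² = 0, so t = (√(D² + v²x²) − D)/v².
√(D² + v²x²) = √(0.128² + 0.0500² × 12.4²) = 0.6331; v² = 0.0025.
t = (0.6331 − 0.128)/0.0025 = 202 days (vs. the pure-advection estimate x/v = 248 d).

202 days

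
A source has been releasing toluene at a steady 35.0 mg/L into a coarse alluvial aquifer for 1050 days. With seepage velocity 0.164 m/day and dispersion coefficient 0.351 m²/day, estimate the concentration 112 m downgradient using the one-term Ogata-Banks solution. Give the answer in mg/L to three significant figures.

For a continuous step input, C/C₀ ≈ ½·erfc((x−vt)/(2√(Dt))).
vt = 0.164 × 1050 = 172.2 m and 2√(Dt) = 2√(0.351 × 1050) = 38.40 m.
Argument (x−vt)/(2√(Dt)) = (112 − 172.2)/38.40 = -1.568; ½·erfc(-1.568) = 0.9867.
C = 35.0 × 0.9867 = 34.5 mg/L.

34.5 mg/L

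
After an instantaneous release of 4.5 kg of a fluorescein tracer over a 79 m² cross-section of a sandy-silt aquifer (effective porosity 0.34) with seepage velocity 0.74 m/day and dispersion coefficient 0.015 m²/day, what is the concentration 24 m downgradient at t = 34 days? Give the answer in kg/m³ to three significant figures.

For an instantaneous plane source, C(x,t) = M/(n_e·A·√(4πDt)) · exp(−(x−vt)²/(4Dt)), with n_e·A the pore (flow) area.
Plume center vt = 0.74 × 34 = 25.16 m, so the well at 24 m is 1.16 m upgradient of the peak.
√(4πDt) = 2.532 m, giving peak height M/(n_e·A·√(4πDt)) = 4.5/(0.34 × 79 × 2.532) = 0.06617 kg/m³.
(x−vt)²/(4Dt) = (-1.16)²/(4 × 0.015 × 34) = 0.6596; exp(−0.6596) = 0.5171.
C = 0.06617 × 0.5171 = 0.0342 kg/m³.

0.0342 kg/m³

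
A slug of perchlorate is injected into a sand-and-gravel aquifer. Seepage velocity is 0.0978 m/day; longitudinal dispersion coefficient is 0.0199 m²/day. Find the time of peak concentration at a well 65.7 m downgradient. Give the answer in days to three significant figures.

670 days

For the 1D instantaneous-source solution, setting ∂C/∂t = 0 at fixed x gives v²t² + 2Dt − x² = 0, so t = (√(D² + v²x²) − D)/v².
√(D² + v²x²) = √(0.0199² + 0.0978² × 65.7²) = 6.425; v² = 0.00956484.
t = (6.425 − 0.0199)/0.00956484 = 670 days (vs. the pure-advection estimate x/v = 672 d).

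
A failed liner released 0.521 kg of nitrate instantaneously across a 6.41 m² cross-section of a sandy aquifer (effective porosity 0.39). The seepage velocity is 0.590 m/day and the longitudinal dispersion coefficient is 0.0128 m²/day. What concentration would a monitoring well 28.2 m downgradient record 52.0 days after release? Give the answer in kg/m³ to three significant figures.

0.00715 kg/m³

For an instantaneous plane source, C(x,t) = M/(n_e·A·√(4πDt)) · exp(−(x−vt)²/(4Dt)), with n_e·A the pore (flow) area.
Plume center vt = 0.590 × 52.0 = 30.68 m, so the well at 28.2 m is 2.48 m upgradient of the peak.
√(4πDt) = 2.892 m, giving peak height M/(n_e·A·√(4πDt)) = 0.521/(0.39 × 6.41 × 2.892) = 0.07206 kg/m³.
(x−vt)²/(4Dt) = (-2.48)²/(4 × 0.0128 × 52.0) = 2.310; exp(−2.310) = 0.09926.
C = 0.07206 × 0.09926 = 0.00715 kg/m³.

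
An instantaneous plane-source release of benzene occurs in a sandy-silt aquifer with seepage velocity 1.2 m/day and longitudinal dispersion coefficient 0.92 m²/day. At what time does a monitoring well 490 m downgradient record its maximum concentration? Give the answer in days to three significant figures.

For the 1D instantaneous-source solution, setting ∂C/∂t = 0 at fixed x gives v²t² + 2Dt − x² = 0, so t = (√(D² + v²x²) − D)/v².
√(D² + v²x²) = √(0.92² + 1.2² × 490²) = 588.0; v² = 1.44.
t = (588.0 − 0.92)/1.44 = 408 days (vs. the pure-advection estimate x/v = 408 d).

408 days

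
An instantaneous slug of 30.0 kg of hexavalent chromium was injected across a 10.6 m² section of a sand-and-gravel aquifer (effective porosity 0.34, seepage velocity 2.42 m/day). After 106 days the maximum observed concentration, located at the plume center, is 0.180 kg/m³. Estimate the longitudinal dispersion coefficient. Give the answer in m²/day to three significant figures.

At the plume center C_max = M/(n_e·A·√(4πDt)), so D = M²/(4πt·(n_e·A·C_max)²).
n_e·A·C_max = 0.34 × 10.6 × 0.180 = 0.6487 kg/m.
D = 30.0²/(4π × 106 × 0.6487²) = 1.61 m²/day.

1.61 m²/day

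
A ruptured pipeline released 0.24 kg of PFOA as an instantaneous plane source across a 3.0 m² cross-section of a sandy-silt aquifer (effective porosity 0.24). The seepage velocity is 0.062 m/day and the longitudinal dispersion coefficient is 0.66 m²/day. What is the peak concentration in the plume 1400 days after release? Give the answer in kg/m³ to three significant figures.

The peak of an instantaneous 1D plume sits at x = vt; there the Gaussian factor is 1 and C_max = M/(n_e·A·√(4πDt)), where n_e·A is the pore area the mass is dissolved in.
√(4πDt) = √(4π × 0.66 × 1400) = 107.8 m, so C_max = 0.24/(0.24 × 3.0 × 107.8) = 0.00309 kg/m³.

0.00309 kg/m³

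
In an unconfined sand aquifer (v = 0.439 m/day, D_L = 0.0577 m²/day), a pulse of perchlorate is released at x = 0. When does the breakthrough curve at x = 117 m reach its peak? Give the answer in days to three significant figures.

For the 1D instantaneous-source solution, setting ∂C/∂t = 0 at fixed x gives v²t² + 2Dt − x² = 0, so t = (√(D² + v²x²) − D)/v².
√(D² + v²x²) = √(0.0577² + 0.439² × 117²) = 51.36; v² = 0.192721.
t = (51.36 − 0.0577)/0.192721 = 266 days (vs. the pure-advection estimate x/v = 267 d).

266 days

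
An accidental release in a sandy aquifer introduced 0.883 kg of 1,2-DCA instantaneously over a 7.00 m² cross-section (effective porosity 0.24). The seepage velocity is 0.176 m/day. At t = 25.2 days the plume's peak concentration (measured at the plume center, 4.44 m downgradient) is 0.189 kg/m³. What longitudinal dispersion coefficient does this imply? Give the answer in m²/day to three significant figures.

0.0244 m²/day

At the plume center C_max = M/(n_e·A·√(4πDt)), so D = M²/(4πt·(n_e·A·C_max)²).
n_e·A·C_max = 0.24 × 7.00 × 0.189 = 0.3175 kg/m.
D = 0.883²/(4π × 25.2 × 0.3175²) = 0.0244 m²/day.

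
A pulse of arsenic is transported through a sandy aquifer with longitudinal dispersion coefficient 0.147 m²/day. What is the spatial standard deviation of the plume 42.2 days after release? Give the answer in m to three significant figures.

3.52 m

Dispersive spreading gives a Gaussian with σ² = 2Dt; advection only shifts the center.
σ = √(2 × 0.147 × 42.2) = 3.52 m.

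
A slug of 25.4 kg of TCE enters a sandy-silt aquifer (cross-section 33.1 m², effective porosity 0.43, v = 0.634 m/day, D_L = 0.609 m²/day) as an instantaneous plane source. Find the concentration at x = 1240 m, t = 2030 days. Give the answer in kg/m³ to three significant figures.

For an instantaneous plane source, C(x,t) = M/(n_e·A·√(4πDt)) · exp(−(x−vt)²/(4Dt)), with n_e·A the pore (flow) area.
Plume center vt = 0.634 × 2030 = 1287.02 m, so the well at 1240 m is 47.02 m upgradient of the peak.
√(4πDt) = 124.6 m, giving peak height M/(n_e·A·√(4πDt)) = 25.4/(0.43 × 33.1 × 124.6) = 0.01432 kg/m³.
(x−vt)²/(4Dt) = (-47.02)²/(4 × 0.609 × 2030) = 0.4471; exp(−0.4471) = 0.6395.
C = 0.01432 × 0.6395 = 0.00916 kg/m³.

0.00916 kg/m³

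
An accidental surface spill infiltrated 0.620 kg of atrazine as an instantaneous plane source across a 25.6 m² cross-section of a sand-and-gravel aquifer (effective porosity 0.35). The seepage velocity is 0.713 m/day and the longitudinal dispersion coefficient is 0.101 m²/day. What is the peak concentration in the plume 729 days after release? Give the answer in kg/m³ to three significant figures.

0.00227 kg/m³

The peak of an instantaneous 1D plume sits at x = vt; there the Gaussian factor is 1 and C_max = M/(n_e·A·√(4πDt)), where n_e·A is the pore area the mass is dissolved in.
√(4πDt) = √(4π × 0.101 × 729) = 30.42 m, so C_max = 0.620/(0.35 × 25.6 × 30.42) = 0.00227 kg/m³.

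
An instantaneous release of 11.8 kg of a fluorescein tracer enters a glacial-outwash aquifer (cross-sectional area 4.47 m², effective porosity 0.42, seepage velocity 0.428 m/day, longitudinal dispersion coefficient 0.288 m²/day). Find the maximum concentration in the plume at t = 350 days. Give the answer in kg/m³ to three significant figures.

The peak of an instantaneous 1D plume sits at x = vt; there the Gaussian factor is 1 and C_max = M/(n_e·A·√(4πDt)), where n_e·A is the pore area the mass is dissolved in.
√(4πDt) = √(4π × 0.288 × 350) = 35.59 m, so C_max = 11.8/(0.42 × 4.47 × 35.59) = 0.177 kg/m³.

0.177 kg/m³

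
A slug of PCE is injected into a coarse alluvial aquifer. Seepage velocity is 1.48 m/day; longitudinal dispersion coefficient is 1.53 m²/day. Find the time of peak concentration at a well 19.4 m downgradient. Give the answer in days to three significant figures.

For the 1D instantaneous-source solution, setting ∂C/∂t = 0 at fixed x gives v²t² + 2Dt − x² = 0, so t = (√(D² + v²x²) − D)/v².
√(D² + v²x²) = √(1.53² + 1.48² × 19.4²) = 28.75; v² = 2.1904.
t = (28.75 − 1.53)/2.1904 = 12.4 days (vs. the pure-advection estimate x/v = 13.1 d).

12.4 days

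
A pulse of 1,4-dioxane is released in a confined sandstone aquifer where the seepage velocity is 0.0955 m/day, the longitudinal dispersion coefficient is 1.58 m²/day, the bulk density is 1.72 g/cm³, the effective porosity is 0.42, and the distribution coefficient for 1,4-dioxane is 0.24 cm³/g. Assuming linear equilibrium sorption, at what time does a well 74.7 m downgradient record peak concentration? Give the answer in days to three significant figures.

Retardation factor R = 1 + ρ_b·K_d/n = 1 + 1.72 × 0.24/0.42 = 1.983.
Sorption retards both mechanisms: v_R = v/R = 0.04816 m/day, D_R = D/R = 0.7968 m²/day.
Peak time from v_R²t² + 2D_R t − x² = 0: t = (√(D_R² + v_R²x²) − D_R)/v_R².
√(D_R² + v_R²x²) = √(0.7968² + 0.04816² × 74.7²) = 3.685; v_R² = 0.002319.
t = (3.685 − 0.7968)/0.002319 = 1250 days.

1250 days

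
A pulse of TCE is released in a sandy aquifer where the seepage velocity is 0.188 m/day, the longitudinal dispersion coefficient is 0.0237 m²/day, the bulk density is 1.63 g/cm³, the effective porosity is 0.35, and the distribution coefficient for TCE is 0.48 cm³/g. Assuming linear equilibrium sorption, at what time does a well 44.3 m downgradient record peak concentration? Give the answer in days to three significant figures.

Retardation factor R = 1 + ρ_b·K_d/n = 1 + 1.63 × 0.48/0.35 = 3.235.
Sorption retards both mechanisms: v_R = v/R = 0.05811 m/day, D_R = D/R = 0.007326 m²/day.
Peak time from v_R²t² + 2D_R t − x² = 0: t = (√(D_R² + v_R²x²) − D_R)/v_R².
√(D_R² + v_R²x²) = √(0.007326² + 0.05811² × 44.3²) = 2.574; v_R² = 0.003377.
t = (2.574 − 0.007326)/0.003377 = 760 days.

760 days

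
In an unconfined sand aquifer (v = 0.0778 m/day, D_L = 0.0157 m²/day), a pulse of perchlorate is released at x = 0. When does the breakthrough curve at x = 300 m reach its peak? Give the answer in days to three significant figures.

3850 days

For the 1D instantaneous-source solution, setting ∂C/∂t = 0 at fixed x gives v²t² + 2Dt − x² = 0, so t = (√(D² + v²x²) − D)/v².
√(D² + v²x²) = √(0.0157² + 0.0778² × 300²) = 23.34; v² = 0.00605284.
t = (23.34 − 0.0157)/0.00605284 = 3850 days (vs. the pure-advection estimate x/v = 3860 d).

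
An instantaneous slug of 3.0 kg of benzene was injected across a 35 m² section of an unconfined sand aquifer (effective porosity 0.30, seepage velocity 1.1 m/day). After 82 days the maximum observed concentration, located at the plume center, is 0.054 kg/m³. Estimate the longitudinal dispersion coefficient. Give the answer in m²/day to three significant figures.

0.0272 m²/day

At the plume center C_max = M/(n_e·A·√(4πDt)), so D = M²/(4πt·(n_e·A·C_max)²).
n_e·A·C_max = 0.30 × 35 × 0.054 = 0.5670 kg/m.
D = 3.0²/(4π × 82 × 0.5670²) = 0.0272 m²/day.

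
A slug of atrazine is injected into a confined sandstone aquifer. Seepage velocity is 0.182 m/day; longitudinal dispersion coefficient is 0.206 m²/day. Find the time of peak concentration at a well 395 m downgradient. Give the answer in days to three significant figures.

For the 1D instantaneous-source solution, setting ∂C/∂t = 0 at fixed x gives v²t² + 2Dt − x² = 0, so t = (√(D² + v²x²) − D)/v².
√(D² + v²x²) = √(0.206² + 0.182² × 395²) = 71.89; v² = 0.033124.
t = (71.89 − 0.206)/0.033124 = 2160 days (vs. the pure-advection estimate x/v = 2170 d).

2160 days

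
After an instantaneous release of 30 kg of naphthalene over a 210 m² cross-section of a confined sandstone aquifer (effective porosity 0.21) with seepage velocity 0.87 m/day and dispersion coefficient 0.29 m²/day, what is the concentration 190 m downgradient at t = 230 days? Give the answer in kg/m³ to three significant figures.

0.0160 kg/m³

For an instantaneous plane source, C(x,t) = M/(n_e·A·√(4πDt)) · exp(−(x−vt)²/(4Dt)), with n_e·A the pore (flow) area.
Plume center vt = 0.87 × 230 = 200.1 m, so the well at 190 m is 10.1 m upgradient of the peak.
√(4πDt) = 28.95 m, giving peak height M/(n_e·A·√(4πDt)) = 30/(0.21 × 210 × 28.95) = 0.02350 kg/m³.
(x−vt)²/(4Dt) = (-10.1)²/(4 × 0.29 × 230) = 0.3823; exp(−0.3823) = 0.6823.
C = 0.02350 × 0.6823 = 0.0160 kg/m³.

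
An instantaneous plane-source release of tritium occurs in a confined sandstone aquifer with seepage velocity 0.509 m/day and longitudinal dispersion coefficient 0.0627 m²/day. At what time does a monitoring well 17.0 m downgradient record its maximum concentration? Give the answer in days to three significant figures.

For the 1D instantaneous-source solution, setting ∂C/∂t = 0 at fixed x gives v²t² + 2Dt − x² = 0, so t = (√(D² + v²x²) − D)/v².
√(D² + v²x²) = √(0.0627² + 0.509² × 17.0²) = 8.653; v² = 0.259081.
t = (8.653 − 0.0627)/0.259081 = 33.2 days (vs. the pure-advection estimate x/v = 33.4 d).

33.2 days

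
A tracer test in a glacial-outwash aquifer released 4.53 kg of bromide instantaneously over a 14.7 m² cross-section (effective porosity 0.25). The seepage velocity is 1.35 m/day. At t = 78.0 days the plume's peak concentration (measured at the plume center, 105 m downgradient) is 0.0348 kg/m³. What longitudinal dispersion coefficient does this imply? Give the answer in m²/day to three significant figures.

At the plume center C_max = M/(n_e·A·√(4πDt)), so D = M²/(4πt·(n_e·A·C_max)²).
n_e·A·C_max = 0.25 × 14.7 × 0.0348 = 0.1279 kg/m.
D = 4.53²/(4π × 78.0 × 0.1279²) = 1.28 m²/day.

1.28 m²/day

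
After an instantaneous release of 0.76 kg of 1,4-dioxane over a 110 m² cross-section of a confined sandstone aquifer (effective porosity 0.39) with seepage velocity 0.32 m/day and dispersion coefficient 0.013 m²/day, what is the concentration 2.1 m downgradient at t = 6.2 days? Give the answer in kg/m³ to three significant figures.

0.0169 kg/m³

For an instantaneous plane source, C(x,t) = M/(n_e·A·√(4πDt)) · exp(−(x−vt)²/(4Dt)), with n_e·A the pore (flow) area.
Plume center vt = 0.32 × 6.2 = 1.984 m, so the well at 2.1 m is 0.116 m downgradient of the peak.
√(4πDt) = 1.006 m, giving peak height M/(n_e·A·√(4πDt)) = 0.76/(0.39 × 110 × 1.006) = 0.01761 kg/m³.
(x−vt)²/(4Dt) = (0.116)²/(4 × 0.013 × 6.2) = 0.04174; exp(−0.04174) = 0.9591.
C = 0.01761 × 0.9591 = 0.0169 kg/m³.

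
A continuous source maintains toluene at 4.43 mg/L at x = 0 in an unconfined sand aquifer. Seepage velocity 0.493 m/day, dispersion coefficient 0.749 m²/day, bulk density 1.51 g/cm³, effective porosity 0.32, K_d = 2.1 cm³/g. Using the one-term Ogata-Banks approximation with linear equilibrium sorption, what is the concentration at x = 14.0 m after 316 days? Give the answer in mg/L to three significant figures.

2.29 mg/L

Retardation factor R = 1 + ρ_b·K_d/n = 1 + 1.51 × 2.1/0.32 = 10.91.
Sorption retards both mechanisms: v_R = v/R = 0.04519 m/day, D_R = D/R = 0.06865 m²/day.
v_R·t = 0.04519 × 316 = 14.28004 m; 2√(D_R t) = 9.315 m; argument = (14.0 − 14.28004)/9.315 = -0.03006.
C = C₀ × ½·erfc(-0.03006) = 4.43 × 0.5170 = 2.29 mg/L.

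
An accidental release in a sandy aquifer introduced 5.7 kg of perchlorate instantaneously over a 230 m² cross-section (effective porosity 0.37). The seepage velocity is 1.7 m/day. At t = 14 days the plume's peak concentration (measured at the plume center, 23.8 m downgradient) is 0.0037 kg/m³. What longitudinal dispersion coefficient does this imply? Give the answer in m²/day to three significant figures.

At the plume center C_max = M/(n_e·A·√(4πDt)), so D = M²/(4πt·(n_e·A·C_max)²).
n_e·A·C_max = 0.37 × 230 × 0.0037 = 0.3149 kg/m.
D = 5.7²/(4π × 14 × 0.3149²) = 1.86 m²/day.

1.86 m²/day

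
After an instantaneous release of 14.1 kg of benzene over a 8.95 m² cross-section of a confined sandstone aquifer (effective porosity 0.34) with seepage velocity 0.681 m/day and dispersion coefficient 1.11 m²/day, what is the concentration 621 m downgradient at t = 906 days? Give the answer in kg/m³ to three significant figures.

For an instantaneous plane source, C(x,t) = M/(n_e·A·√(4πDt)) · exp(−(x−vt)²/(4Dt)), with n_e·A the pore (flow) area.
Plume center vt = 0.681 × 906 = 616.986 m, so the well at 621 m is 4.014 m downgradient of the peak.
√(4πDt) = 112.4 m, giving peak height M/(n_e·A·√(4πDt)) = 14.1/(0.34 × 8.95 × 112.4) = 0.04122 kg/m³.
(x−vt)²/(4Dt) = (4.014)²/(4 × 1.11 × 906) = 0.004005; exp(−0.004005) = 0.9960.
C = 0.04122 × 0.9960 = 0.0411 kg/m³.

0.0411 kg/m³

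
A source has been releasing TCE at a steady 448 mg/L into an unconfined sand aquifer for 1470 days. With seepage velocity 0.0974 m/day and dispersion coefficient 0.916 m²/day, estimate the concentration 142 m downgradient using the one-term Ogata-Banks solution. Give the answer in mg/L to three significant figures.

For a continuous step input, C/C₀ ≈ ½·erfc((x−vt)/(2√(Dt))).
vt = 0.0974 × 1470 = 143.178 m and 2√(Dt) = 2√(0.916 × 1470) = 73.39 m.
Argument (x−vt)/(2√(Dt)) = (142 − 143.178)/73.39 = -0.01605; ½·erfc(-0.01605) = 0.5091.
C = 448 × 0.5091 = 228 mg/L.

228 mg/L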